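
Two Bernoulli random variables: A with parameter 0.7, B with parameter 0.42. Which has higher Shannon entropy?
B

For binary distributions, entropy is maximized at p=0.5 and decreases as p moves toward 0 or 1.

H(A) = H(0.7) = 0.8813 bits
H(B) = H(0.42) = 0.9815 bits

Distribution B (p=0.42) is closer to uniform (p=0.5), so it has higher entropy.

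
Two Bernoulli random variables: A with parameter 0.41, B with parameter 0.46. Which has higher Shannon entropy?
B

For binary distributions, entropy is maximized at p=0.5 and decreases as p moves toward 0 or 1.

H(A) = H(0.41) = 0.9765 bits
H(B) = H(0.46) = 0.9954 bits

Distribution B (p=0.46) is closer to uniform (p=0.5), so it has higher entropy.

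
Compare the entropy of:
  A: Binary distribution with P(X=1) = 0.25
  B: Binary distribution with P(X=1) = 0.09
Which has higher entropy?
A

For binary distributions, entropy is maximized at p=0.5 and decreases as p moves toward 0 or 1.

H(A) = H(0.25) = 0.8113 bits
H(B) = H(0.09) = 0.4365 bits

Distribution A (p=0.25) is closer to uniform (p=0.5), so it has higher entropy.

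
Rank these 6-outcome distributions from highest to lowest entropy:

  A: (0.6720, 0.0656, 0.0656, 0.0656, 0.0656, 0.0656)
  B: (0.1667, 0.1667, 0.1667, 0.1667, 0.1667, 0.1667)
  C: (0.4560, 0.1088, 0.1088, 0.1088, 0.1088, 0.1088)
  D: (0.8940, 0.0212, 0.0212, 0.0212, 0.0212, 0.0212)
B > C > A > D

Key insight: Entropy is maximized by uniform distributions and minimized by concentrated distributions.

Entropies:
  H(A) = 1.6745 bits
  H(B) = 2.5850 bits
  H(C) = 2.2575 bits
  H(D) = 0.7339 bits

Ranking: B > C > A > D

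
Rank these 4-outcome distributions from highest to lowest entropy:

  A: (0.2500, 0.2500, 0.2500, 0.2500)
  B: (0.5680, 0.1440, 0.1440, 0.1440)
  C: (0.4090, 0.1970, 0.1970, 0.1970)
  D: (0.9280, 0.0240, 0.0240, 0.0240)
A > C > B > D

Key insight: Entropy is maximized by uniform distributions and minimized by concentrated distributions.

Entropies:
  H(A) = 2.0000 bits
  H(B) = 1.6713 bits
  H(C) = 1.9127 bits
  H(D) = 0.4875 bits

Ranking: A > C > B > D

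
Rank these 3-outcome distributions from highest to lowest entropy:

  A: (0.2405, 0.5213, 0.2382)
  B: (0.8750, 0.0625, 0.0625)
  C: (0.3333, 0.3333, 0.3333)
C > A > B

Key insight: Entropy is maximized by uniform distributions and minimized by concentrated distributions.

- Uniform distributions have maximum entropy log₂(3) = 1.5850 bits
- The more "peaked" or concentrated a distribution, the lower its entropy

Entropies:
  H(A) = 1.4774 bits
  H(B) = 0.6686 bits
  H(C) = 1.5850 bits

Ranking: C > A > B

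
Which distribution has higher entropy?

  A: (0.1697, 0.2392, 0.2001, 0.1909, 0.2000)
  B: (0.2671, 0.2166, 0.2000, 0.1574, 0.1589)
A

Both distributions are close to uniform, making this a harder comparison.

H(A) = 2.3129 bits
H(B) = 2.2926 bits

The distribution closer to uniform has higher entropy.
Answer: A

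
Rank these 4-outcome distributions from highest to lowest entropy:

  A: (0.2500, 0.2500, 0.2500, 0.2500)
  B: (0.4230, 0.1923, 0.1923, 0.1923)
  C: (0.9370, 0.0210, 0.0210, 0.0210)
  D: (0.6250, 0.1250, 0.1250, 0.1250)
A > B > D > C

Key insight: Entropy is maximized by uniform distributions and minimized by concentrated distributions.

Entropies:
  H(A) = 2.0000 bits
  H(B) = 1.8973 bits
  H(C) = 0.4391 bits
  H(D) = 1.5488 bits

Ranking: A > B > D > C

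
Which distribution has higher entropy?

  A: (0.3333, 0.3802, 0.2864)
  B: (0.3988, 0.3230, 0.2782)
A

Both distributions are close to uniform, making this a harder comparison.

H(A) = 1.5754 bits
H(B) = 1.5690 bits

The distribution closer to uniform has higher entropy.
Answer: A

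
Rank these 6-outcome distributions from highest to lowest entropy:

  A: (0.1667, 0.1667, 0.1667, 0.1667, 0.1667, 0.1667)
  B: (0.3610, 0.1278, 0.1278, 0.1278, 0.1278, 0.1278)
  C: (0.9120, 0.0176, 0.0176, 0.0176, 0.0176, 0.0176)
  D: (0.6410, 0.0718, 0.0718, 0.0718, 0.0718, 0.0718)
A > B > D > C

Key insight: Entropy is maximized by uniform distributions and minimized by concentrated distributions.

Entropies:
  H(A) = 2.5850 bits
  H(B) = 2.4272 bits
  H(C) = 0.6341 bits
  H(D) = 1.7754 bits

Ranking: A > B > D > C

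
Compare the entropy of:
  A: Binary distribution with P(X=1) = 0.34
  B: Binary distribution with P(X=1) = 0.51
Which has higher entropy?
B

For binary distributions, entropy is maximized at p=0.5 and decreases as p moves toward 0 or 1.

H(A) = H(0.34) = 0.9248 bits
H(B) = H(0.51) = 0.9997 bits

Distribution B (p=0.51) is closer to uniform (p=0.5), so it has higher entropy.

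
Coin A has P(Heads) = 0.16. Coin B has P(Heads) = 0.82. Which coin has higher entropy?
B

For binary distributions, entropy is maximized at p=0.5 and decreases as p moves toward 0 or 1.

H(A) = H(0.16) = 0.6343 bits
H(B) = H(0.82) = 0.6801 bits

Distribution B (p=0.82) is closer to uniform (p=0.5), so it has higher entropy.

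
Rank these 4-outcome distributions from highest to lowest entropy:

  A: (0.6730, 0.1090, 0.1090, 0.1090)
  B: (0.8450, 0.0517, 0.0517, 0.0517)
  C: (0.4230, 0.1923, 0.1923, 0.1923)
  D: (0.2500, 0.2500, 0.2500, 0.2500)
D > C > A > B

Key insight: Entropy is maximized by uniform distributions and minimized by concentrated distributions.

Entropies:
  H(A) = 1.4301 bits
  H(B) = 0.8679 bits
  H(C) = 1.8973 bits
  H(D) = 2.0000 bits

Ranking: D > C > A > B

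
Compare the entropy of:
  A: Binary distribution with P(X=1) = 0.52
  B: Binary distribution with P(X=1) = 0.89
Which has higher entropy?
A

For binary distributions, entropy is maximized at p=0.5 and decreases as p moves toward 0 or 1.

H(A) = H(0.52) = 0.9988 bits
H(B) = H(0.89) = 0.4999 bits

Distribution A (p=0.52) is closer to uniform (p=0.5), so it has higher entropy.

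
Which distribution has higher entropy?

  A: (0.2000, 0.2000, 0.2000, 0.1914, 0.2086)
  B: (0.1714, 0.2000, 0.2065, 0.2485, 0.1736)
A

Both distributions are close to uniform, making this a harder comparison.

H(A) = 2.3214 bits
H(B) = 2.3082 bits

The distribution closer to uniform has higher entropy.
Answer: A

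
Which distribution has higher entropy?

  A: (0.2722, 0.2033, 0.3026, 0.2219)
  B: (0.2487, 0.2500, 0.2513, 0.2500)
B

Both distributions are close to uniform, making this a harder comparison.

H(A) = 1.9821 bits
H(B) = 2.0000 bits

The distribution closer to uniform has higher entropy.
Answer: B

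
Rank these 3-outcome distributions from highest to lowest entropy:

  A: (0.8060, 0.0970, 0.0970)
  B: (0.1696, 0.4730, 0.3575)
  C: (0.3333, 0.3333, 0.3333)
C > B > A

Key insight: Entropy is maximized by uniform distributions and minimized by concentrated distributions.

- Uniform distributions have maximum entropy log₂(3) = 1.5850 bits
- The more "peaked" or concentrated a distribution, the lower its entropy

Entropies:
  H(A) = 0.9038 bits
  H(B) = 1.4755 bits
  H(C) = 1.5850 bits

Ranking: C > B > A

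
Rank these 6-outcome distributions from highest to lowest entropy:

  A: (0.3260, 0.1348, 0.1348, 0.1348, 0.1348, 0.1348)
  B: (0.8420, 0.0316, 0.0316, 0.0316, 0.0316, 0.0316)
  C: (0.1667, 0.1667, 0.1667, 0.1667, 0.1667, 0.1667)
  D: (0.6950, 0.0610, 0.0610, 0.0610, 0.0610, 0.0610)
C > A > D > B

Key insight: Entropy is maximized by uniform distributions and minimized by concentrated distributions.

Entropies:
  H(A) = 2.4758 bits
  H(B) = 0.9964 bits
  H(C) = 2.5850 bits
  H(D) = 1.5955 bits

Ranking: C > A > D > B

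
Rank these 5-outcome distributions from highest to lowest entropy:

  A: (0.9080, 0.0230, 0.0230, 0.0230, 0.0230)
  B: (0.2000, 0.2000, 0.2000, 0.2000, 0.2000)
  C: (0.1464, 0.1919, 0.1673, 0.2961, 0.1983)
B > C > A

Key insight: Entropy is maximized by uniform distributions and minimized by concentrated distributions.

- Uniform distributions have maximum entropy log₂(5) = 2.3219 bits
- The more "peaked" or concentrated a distribution, the lower its entropy

Entropies:
  H(A) = 0.6271 bits
  H(B) = 2.3219 bits
  H(C) = 2.2772 bits

Ranking: B > C > A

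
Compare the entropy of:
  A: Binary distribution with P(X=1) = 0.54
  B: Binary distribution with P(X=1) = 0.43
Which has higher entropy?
A

For binary distributions, entropy is maximized at p=0.5 and decreases as p moves toward 0 or 1.

H(A) = H(0.54) = 0.9954 bits
H(B) = H(0.43) = 0.9858 bits

Distribution A (p=0.54) is closer to uniform (p=0.5), so it has higher entropy.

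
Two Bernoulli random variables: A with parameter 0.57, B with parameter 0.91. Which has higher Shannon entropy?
A

For binary distributions, entropy is maximized at p=0.5 and decreases as p moves toward 0 or 1.

H(A) = H(0.57) = 0.9858 bits
H(B) = H(0.91) = 0.4365 bits

Distribution A (p=0.57) is closer to uniform (p=0.5), so it has higher entropy.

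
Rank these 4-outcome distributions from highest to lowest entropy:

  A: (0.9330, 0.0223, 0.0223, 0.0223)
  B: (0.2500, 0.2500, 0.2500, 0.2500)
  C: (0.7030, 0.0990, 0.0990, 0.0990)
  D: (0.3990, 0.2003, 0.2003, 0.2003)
B > D > C > A

Key insight: Entropy is maximized by uniform distributions and minimized by concentrated distributions.

Entropies:
  H(A) = 0.4608 bits
  H(B) = 2.0000 bits
  H(C) = 1.3483 bits
  H(D) = 1.9229 bits

Ranking: B > D > C > A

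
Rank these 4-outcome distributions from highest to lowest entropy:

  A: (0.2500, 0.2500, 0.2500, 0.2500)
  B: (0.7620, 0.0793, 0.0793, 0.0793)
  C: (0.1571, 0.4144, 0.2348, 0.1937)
A > C > B

Key insight: Entropy is maximized by uniform distributions and minimized by concentrated distributions.

- Uniform distributions have maximum entropy log₂(4) = 2.0000 bits
- The more "peaked" or concentrated a distribution, the lower its entropy

Entropies:
  H(A) = 2.0000 bits
  H(B) = 1.1689 bits
  H(C) = 1.8957 bits

Ranking: A > C > B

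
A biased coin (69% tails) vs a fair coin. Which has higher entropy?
Fair coin

The fair coin is uniform (p=0.5), maximizing binary entropy at 1 bit. The biased coin has H(0.69) ≈ 0.893 bits — its outcome is more predictable, so its entropy is lower.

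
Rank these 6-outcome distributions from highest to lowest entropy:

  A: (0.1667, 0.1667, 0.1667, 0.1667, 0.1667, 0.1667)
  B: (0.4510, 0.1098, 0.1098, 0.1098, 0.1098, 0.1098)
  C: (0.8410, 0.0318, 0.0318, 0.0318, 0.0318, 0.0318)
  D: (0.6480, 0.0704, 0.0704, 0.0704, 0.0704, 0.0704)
A > B > D > C

Key insight: Entropy is maximized by uniform distributions and minimized by concentrated distributions.

Entropies:
  H(A) = 2.5850 bits
  H(B) = 2.2678 bits
  H(C) = 1.0011 bits
  H(D) = 1.7532 bits

Ranking: A > B > D > C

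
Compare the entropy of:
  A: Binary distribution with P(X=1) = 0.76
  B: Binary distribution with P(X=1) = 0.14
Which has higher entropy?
A

For binary distributions, entropy is maximized at p=0.5 and decreases as p moves toward 0 or 1.

H(A) = H(0.76) = 0.7950 bits
H(B) = H(0.14) = 0.5842 bits

Distribution A (p=0.76) is closer to uniform (p=0.5), so it has higher entropy.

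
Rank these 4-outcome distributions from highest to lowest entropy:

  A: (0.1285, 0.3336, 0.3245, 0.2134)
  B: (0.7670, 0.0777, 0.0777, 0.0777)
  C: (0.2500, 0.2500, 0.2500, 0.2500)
C > A > B

Key insight: Entropy is maximized by uniform distributions and minimized by concentrated distributions.

- Uniform distributions have maximum entropy log₂(4) = 2.0000 bits
- The more "peaked" or concentrated a distribution, the lower its entropy

Entropies:
  H(A) = 1.9112 bits
  H(B) = 1.1525 bits
  H(C) = 2.0000 bits

Ranking: C > A > B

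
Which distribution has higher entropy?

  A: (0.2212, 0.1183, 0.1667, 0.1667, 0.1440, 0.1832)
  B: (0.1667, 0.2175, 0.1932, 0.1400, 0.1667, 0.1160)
A

Both distributions are close to uniform, making this a harder comparison.

H(A) = 2.5585 bits
H(B) = 2.5561 bits

The distribution closer to uniform has higher entropy.
Answer: A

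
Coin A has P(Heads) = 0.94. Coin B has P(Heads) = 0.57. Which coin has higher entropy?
B

For binary distributions, entropy is maximized at p=0.5 and decreases as p moves toward 0 or 1.

H(A) = H(0.94) = 0.3274 bits
H(B) = H(0.57) = 0.9858 bits

Distribution B (p=0.57) is closer to uniform (p=0.5), so it has higher entropy.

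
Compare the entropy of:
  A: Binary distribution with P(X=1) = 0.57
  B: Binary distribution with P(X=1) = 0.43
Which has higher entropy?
Equal

For binary distributions, entropy is maximized at p=0.5 and decreases as p moves toward 0 or 1.

H(A) = H(0.57) = 0.9858 bits
H(B) = H(0.43) = 0.9858 bits

Both distributions are equally far from uniform (|0.57-0.5| = |0.43-0.5|), so they have the same entropy.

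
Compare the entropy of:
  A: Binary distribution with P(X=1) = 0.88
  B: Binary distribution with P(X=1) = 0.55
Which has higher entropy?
B

For binary distributions, entropy is maximized at p=0.5 and decreases as p moves toward 0 or 1.

H(A) = H(0.88) = 0.5294 bits
H(B) = H(0.55) = 0.9928 bits

Distribution B (p=0.55) is closer to uniform (p=0.5), so it has higher entropy.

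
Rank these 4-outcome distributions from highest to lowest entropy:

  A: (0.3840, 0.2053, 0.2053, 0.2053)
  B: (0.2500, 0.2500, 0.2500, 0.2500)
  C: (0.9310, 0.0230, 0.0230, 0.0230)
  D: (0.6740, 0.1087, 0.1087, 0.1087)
B > A > D > C

Key insight: Entropy is maximized by uniform distributions and minimized by concentrated distributions.

Entropies:
  H(A) = 1.9372 bits
  H(B) = 2.0000 bits
  H(C) = 0.4715 bits
  H(D) = 1.4275 bits

Ranking: B > A > D > C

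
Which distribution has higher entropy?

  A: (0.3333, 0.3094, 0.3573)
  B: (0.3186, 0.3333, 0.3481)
B

Both distributions are close to uniform, making this a harder comparison.

H(A) = 1.5825 bits
H(B) = 1.5840 bits

The distribution closer to uniform has higher entropy.
Answer: B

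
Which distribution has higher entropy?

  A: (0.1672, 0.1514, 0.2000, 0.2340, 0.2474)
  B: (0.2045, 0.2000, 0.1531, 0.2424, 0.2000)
B

Both distributions are close to uniform, making this a harder comparison.

H(A) = 2.2970 bits
H(B) = 2.3071 bits

The distribution closer to uniform has higher entropy.
Answer: B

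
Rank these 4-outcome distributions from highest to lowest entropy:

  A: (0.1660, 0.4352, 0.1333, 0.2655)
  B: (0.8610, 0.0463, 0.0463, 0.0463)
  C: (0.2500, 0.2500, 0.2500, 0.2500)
C > A > B

Key insight: Entropy is maximized by uniform distributions and minimized by concentrated distributions.

- Uniform distributions have maximum entropy log₂(4) = 2.0000 bits
- The more "peaked" or concentrated a distribution, the lower its entropy

Entropies:
  H(A) = 1.8479 bits
  H(B) = 0.8019 bits
  H(C) = 2.0000 bits

Ranking: C > A > B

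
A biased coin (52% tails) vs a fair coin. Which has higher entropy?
Fair coin

The fair coin is uniform (p=0.5), maximizing binary entropy at 1 bit. The biased coin has H(0.52) ≈ 0.999 bits — its outcome is more predictable, so its entropy is lower.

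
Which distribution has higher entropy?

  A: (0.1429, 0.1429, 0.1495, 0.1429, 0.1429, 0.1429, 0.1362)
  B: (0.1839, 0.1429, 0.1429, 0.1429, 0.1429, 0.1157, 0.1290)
A

Both distributions are close to uniform, making this a harder comparison.

H(A) = 2.8069 bits
H(B) = 2.7946 bits

The distribution closer to uniform has higher entropy.
Answer: A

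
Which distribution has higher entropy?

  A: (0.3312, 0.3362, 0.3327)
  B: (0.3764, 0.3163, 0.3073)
A

Both distributions are close to uniform, making this a harder comparison.

H(A) = 1.5849 bits
H(B) = 1.5790 bits

The distribution closer to uniform has higher entropy.
Answer: A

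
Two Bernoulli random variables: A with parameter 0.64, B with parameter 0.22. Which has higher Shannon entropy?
A

For binary distributions, entropy is maximized at p=0.5 and decreases as p moves toward 0 or 1.

H(A) = H(0.64) = 0.9427 bits
H(B) = H(0.22) = 0.7602 bits

Distribution A (p=0.64) is closer to uniform (p=0.5), so it has higher entropy.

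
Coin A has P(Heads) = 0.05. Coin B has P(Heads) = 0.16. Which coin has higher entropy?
B

For binary distributions, entropy is maximized at p=0.5 and decreases as p moves toward 0 or 1.

H(A) = H(0.05) = 0.2864 bits
H(B) = H(0.16) = 0.6343 bits

Distribution B (p=0.16) is closer to uniform (p=0.5), so it has higher entropy.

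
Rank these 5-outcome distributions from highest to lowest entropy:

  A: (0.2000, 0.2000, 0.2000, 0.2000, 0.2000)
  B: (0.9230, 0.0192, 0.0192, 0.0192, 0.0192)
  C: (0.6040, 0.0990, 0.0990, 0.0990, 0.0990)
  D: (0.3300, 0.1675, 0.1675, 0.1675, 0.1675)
A > D > C > B

Key insight: Entropy is maximized by uniform distributions and minimized by concentrated distributions.

Entropies:
  H(A) = 2.3219 bits
  H(B) = 0.5455 bits
  H(C) = 1.7606 bits
  H(D) = 2.2549 bits

Ranking: A > D > C > B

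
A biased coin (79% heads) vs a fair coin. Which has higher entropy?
Fair coin

The fair coin is uniform (p=0.5), maximizing binary entropy at 1 bit. The biased coin has H(0.79) ≈ 0.741 bits — its outcome is more predictable, so its entropy is lower.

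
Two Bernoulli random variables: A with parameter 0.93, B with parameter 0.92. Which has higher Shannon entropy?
B

For binary distributions, entropy is maximized at p=0.5 and decreases as p moves toward 0 or 1.

H(A) = H(0.93) = 0.3659 bits
H(B) = H(0.92) = 0.4022 bits

Distribution B (p=0.92) is closer to uniform (p=0.5), so it has higher entropy.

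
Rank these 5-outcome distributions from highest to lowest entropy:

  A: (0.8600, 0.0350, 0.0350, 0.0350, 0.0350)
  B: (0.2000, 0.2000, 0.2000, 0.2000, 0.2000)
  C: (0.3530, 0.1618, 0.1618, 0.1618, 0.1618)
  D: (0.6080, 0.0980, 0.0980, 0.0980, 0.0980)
B > C > D > A

Key insight: Entropy is maximized by uniform distributions and minimized by concentrated distributions.

Entropies:
  H(A) = 0.8642 bits
  H(B) = 2.3219 bits
  H(C) = 2.2307 bits
  H(D) = 1.7501 bits

Ranking: B > C > D > A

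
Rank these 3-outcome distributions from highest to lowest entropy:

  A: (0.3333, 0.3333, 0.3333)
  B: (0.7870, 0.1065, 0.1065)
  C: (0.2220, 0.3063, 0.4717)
A > C > B

Key insight: Entropy is maximized by uniform distributions and minimized by concentrated distributions.

- Uniform distributions have maximum entropy log₂(3) = 1.5850 bits
- The more "peaked" or concentrated a distribution, the lower its entropy

Entropies:
  H(A) = 1.5850 bits
  H(B) = 0.9602 bits
  H(C) = 1.5162 bits

Ranking: A > C > B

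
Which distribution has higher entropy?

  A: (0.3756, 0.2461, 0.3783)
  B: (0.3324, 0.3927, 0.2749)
B

Both distributions are close to uniform, making this a harder comparison.

H(A) = 1.5589 bits
H(B) = 1.5699 bits

The distribution closer to uniform has higher entropy.
Answer: B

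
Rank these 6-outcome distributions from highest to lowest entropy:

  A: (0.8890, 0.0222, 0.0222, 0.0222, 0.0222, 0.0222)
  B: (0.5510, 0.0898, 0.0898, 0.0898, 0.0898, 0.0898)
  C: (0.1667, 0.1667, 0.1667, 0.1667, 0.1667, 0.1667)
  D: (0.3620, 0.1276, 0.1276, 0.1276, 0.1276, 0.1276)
C > D > B > A

Key insight: Entropy is maximized by uniform distributions and minimized by concentrated distributions.

Entropies:
  H(A) = 0.7607 bits
  H(B) = 2.0350 bits
  H(C) = 2.5850 bits
  H(D) = 2.4257 bits

Ranking: C > D > B > A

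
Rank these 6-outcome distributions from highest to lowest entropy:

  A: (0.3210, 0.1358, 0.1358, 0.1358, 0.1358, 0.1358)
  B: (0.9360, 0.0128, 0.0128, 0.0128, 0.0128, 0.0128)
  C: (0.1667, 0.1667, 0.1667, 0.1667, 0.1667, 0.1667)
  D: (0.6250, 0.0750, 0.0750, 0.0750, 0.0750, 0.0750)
C > A > D > B

Key insight: Entropy is maximized by uniform distributions and minimized by concentrated distributions.

Entropies:
  H(A) = 2.4821 bits
  H(B) = 0.4917 bits
  H(C) = 2.5850 bits
  H(D) = 1.8252 bits

Ranking: C > A > D > B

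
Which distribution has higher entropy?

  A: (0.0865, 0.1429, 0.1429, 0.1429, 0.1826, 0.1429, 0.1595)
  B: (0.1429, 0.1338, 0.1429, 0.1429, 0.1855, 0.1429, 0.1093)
B

Both distributions are close to uniform, making this a harder comparison.

H(A) = 2.7800 bits
H(B) = 2.7924 bits

The distribution closer to uniform has higher entropy.
Answer: B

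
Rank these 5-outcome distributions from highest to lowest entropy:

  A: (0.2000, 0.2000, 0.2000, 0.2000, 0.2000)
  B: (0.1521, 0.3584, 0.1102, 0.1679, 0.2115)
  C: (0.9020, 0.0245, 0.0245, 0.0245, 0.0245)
A > B > C

Key insight: Entropy is maximized by uniform distributions and minimized by concentrated distributions.

- Uniform distributions have maximum entropy log₂(5) = 2.3219 bits
- The more "peaked" or concentrated a distribution, the lower its entropy

Entropies:
  H(A) = 2.3219 bits
  H(B) = 2.2006 bits
  H(C) = 0.6586 bits

Ranking: A > B > C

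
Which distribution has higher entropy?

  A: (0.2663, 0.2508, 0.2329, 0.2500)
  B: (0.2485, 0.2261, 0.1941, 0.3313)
A

Both distributions are close to uniform, making this a harder comparison.

H(A) = 1.9984 bits
H(B) = 1.9712 bits

The distribution closer to uniform has higher entropy.
Answer: A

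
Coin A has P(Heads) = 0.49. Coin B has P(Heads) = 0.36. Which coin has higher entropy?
A

For binary distributions, entropy is maximized at p=0.5 and decreases as p moves toward 0 or 1.

H(A) = H(0.49) = 0.9997 bits
H(B) = H(0.36) = 0.9427 bits

Distribution A (p=0.49) is closer to uniform (p=0.5), so it has higher entropy.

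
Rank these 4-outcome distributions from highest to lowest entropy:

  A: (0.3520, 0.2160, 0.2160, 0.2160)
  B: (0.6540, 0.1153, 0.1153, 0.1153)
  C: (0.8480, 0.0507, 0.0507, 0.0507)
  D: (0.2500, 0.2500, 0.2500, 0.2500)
D > A > B > C

Key insight: Entropy is maximized by uniform distributions and minimized by concentrated distributions.

Entropies:
  H(A) = 1.9629 bits
  H(B) = 1.4788 bits
  H(C) = 0.8557 bits
  H(D) = 2.0000 bits

Ranking: D > A > B > C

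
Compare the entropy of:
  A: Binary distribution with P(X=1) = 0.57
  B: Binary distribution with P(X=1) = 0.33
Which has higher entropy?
A

For binary distributions, entropy is maximized at p=0.5 and decreases as p moves toward 0 or 1.

H(A) = H(0.57) = 0.9858 bits
H(B) = H(0.33) = 0.9149 bits

Distribution A (p=0.57) is closer to uniform (p=0.5), so it has higher entropy.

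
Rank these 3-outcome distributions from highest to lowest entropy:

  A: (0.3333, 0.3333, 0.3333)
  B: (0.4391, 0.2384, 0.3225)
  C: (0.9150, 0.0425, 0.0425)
A > B > C

Key insight: Entropy is maximized by uniform distributions and minimized by concentrated distributions.

- Uniform distributions have maximum entropy log₂(3) = 1.5850 bits
- The more "peaked" or concentrated a distribution, the lower its entropy

Entropies:
  H(A) = 1.5850 bits
  H(B) = 1.5411 bits
  H(C) = 0.5046 bits

Ranking: A > B > C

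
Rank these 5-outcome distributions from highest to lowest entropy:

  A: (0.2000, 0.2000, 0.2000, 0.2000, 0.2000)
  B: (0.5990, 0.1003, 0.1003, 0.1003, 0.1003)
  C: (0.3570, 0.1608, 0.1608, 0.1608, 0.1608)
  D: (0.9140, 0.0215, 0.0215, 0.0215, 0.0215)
A > C > B > D

Key insight: Entropy is maximized by uniform distributions and minimized by concentrated distributions.

Entropies:
  H(A) = 2.3219 bits
  H(B) = 1.7735 bits
  H(C) = 2.2262 bits
  H(D) = 0.5950 bits

Ranking: A > C > B > D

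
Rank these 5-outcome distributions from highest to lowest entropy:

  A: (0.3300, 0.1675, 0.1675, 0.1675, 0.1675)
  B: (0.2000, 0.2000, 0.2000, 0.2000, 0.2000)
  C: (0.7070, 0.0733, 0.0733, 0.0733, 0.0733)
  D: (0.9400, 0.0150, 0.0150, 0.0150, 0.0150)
B > A > C > D

Key insight: Entropy is maximized by uniform distributions and minimized by concentrated distributions.

Entropies:
  H(A) = 2.2549 bits
  H(B) = 2.3219 bits
  H(C) = 1.4586 bits
  H(D) = 0.4474 bits

Ranking: B > A > C > D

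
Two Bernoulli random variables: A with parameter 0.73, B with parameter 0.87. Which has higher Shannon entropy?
A

For binary distributions, entropy is maximized at p=0.5 and decreases as p moves toward 0 or 1.

H(A) = H(0.73) = 0.8415 bits
H(B) = H(0.87) = 0.5574 bits

Distribution A (p=0.73) is closer to uniform (p=0.5), so it has higher entropy.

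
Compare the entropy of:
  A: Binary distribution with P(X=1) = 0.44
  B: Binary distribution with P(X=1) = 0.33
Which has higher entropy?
A

For binary distributions, entropy is maximized at p=0.5 and decreases as p moves toward 0 or 1.

H(A) = H(0.44) = 0.9896 bits
H(B) = H(0.33) = 0.9149 bits

Distribution A (p=0.44) is closer to uniform (p=0.5), so it has higher entropy.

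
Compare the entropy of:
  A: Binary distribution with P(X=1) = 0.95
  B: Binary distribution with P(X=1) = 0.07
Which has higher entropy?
B

For binary distributions, entropy is maximized at p=0.5 and decreases as p moves toward 0 or 1.

H(A) = H(0.95) = 0.2864 bits
H(B) = H(0.07) = 0.3659 bits

Distribution B (p=0.07) is closer to uniform (p=0.5), so it has higher entropy.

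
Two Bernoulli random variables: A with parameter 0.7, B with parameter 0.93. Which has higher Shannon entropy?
A

For binary distributions, entropy is maximized at p=0.5 and decreases as p moves toward 0 or 1.

H(A) = H(0.7) = 0.8813 bits
H(B) = H(0.93) = 0.3659 bits

Distribution A (p=0.7) is closer to uniform (p=0.5), so it has higher entropy.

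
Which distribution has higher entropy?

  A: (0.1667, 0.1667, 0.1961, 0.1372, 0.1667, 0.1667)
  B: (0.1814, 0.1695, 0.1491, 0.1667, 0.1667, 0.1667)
B

Both distributions are close to uniform, making this a harder comparison.

H(A) = 2.5774 bits
H(B) = 2.5826 bits

The distribution closer to uniform has higher entropy.
Answer: B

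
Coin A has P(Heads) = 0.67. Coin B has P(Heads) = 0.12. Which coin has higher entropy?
A

For binary distributions, entropy is maximized at p=0.5 and decreases as p moves toward 0 or 1.

H(A) = H(0.67) = 0.9149 bits
H(B) = H(0.12) = 0.5294 bits

Distribution A (p=0.67) is closer to uniform (p=0.5), so it has higher entropy.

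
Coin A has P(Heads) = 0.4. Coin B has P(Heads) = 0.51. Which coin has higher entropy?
B

For binary distributions, entropy is maximized at p=0.5 and decreases as p moves toward 0 or 1.

H(A) = H(0.4) = 0.9710 bits
H(B) = H(0.51) = 0.9997 bits

Distribution B (p=0.51) is closer to uniform (p=0.5), so it has higher entropy.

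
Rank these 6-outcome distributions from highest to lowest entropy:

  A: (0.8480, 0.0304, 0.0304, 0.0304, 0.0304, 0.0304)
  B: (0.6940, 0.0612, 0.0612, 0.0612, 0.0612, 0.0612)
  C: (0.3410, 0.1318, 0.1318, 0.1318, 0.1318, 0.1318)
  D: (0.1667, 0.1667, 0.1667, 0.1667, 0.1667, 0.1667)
D > C > B > A

Key insight: Entropy is maximized by uniform distributions and minimized by concentrated distributions.

Entropies:
  H(A) = 0.9678 bits
  H(B) = 1.5990 bits
  H(C) = 2.4559 bits
  H(D) = 2.5850 bits

Ranking: D > C > B > A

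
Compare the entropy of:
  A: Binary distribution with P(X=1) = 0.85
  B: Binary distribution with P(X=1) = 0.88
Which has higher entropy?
A

For binary distributions, entropy is maximized at p=0.5 and decreases as p moves toward 0 or 1.

H(A) = H(0.85) = 0.6098 bits
H(B) = H(0.88) = 0.5294 bits

Distribution A (p=0.85) is closer to uniform (p=0.5), so it has higher entropy.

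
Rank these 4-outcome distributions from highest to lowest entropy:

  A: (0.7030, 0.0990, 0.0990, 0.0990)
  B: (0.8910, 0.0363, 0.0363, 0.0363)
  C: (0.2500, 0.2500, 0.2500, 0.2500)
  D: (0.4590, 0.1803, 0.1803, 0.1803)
C > D > A > B

Key insight: Entropy is maximized by uniform distributions and minimized by concentrated distributions.

Entropies:
  H(A) = 1.3483 bits
  H(B) = 0.6697 bits
  H(C) = 2.0000 bits
  H(D) = 1.8526 bits

Ranking: C > D > A > B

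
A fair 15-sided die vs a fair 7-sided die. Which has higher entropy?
15-sided die

Both are uniform distributions; for uniform over n outcomes, H = log₂(n). H(15-sided) = log₂(15) = 3.907 bits and H(7-sided) = log₂(7) = 2.807 bits. More outcomes in a uniform distribution means higher entropy.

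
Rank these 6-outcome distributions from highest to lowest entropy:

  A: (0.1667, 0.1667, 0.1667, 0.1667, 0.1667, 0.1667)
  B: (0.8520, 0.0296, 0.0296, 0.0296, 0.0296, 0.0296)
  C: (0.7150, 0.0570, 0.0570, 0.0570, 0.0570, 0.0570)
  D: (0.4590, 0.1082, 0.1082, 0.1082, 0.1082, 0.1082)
A > D > C > B

Key insight: Entropy is maximized by uniform distributions and minimized by concentrated distributions.

Entropies:
  H(A) = 2.5850 bits
  H(B) = 0.9485 bits
  H(C) = 1.5239 bits
  H(D) = 2.2513 bits

Ranking: A > D > C > B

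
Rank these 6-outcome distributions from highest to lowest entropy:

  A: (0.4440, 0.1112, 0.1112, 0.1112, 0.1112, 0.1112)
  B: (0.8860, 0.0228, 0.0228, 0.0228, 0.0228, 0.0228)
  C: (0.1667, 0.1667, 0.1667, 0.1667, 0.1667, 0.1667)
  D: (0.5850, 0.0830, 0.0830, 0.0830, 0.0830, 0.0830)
C > A > D > B

Key insight: Entropy is maximized by uniform distributions and minimized by concentrated distributions.

Entropies:
  H(A) = 2.2819 bits
  H(B) = 0.7766 bits
  H(C) = 2.5850 bits
  H(D) = 1.9427 bits

Ranking: C > A > D > B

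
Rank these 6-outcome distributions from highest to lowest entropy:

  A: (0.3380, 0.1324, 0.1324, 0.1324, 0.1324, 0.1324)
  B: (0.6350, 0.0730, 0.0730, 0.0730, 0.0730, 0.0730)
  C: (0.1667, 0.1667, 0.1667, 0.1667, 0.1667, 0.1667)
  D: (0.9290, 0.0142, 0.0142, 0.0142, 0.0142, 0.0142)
C > A > B > D

Key insight: Entropy is maximized by uniform distributions and minimized by concentrated distributions.

Entropies:
  H(A) = 2.4600 bits
  H(B) = 1.7943 bits
  H(C) = 2.5850 bits
  H(D) = 0.5345 bits

Ranking: C > A > B > D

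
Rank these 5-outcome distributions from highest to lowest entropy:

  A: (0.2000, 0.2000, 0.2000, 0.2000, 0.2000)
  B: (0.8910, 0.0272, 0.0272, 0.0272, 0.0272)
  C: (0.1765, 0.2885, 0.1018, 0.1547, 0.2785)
A > C > B

Key insight: Entropy is maximized by uniform distributions and minimized by concentrated distributions.

- Uniform distributions have maximum entropy log₂(5) = 2.3219 bits
- The more "peaked" or concentrated a distribution, the lower its entropy

Entropies:
  H(A) = 2.3219 bits
  H(B) = 0.7149 bits
  H(C) = 2.2247 bits

Ranking: A > C > B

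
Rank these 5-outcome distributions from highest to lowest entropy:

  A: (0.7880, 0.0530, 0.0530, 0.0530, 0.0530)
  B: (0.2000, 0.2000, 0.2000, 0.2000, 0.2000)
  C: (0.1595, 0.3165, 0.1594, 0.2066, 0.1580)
B > C > A

Key insight: Entropy is maximized by uniform distributions and minimized by concentrated distributions.

- Uniform distributions have maximum entropy log₂(5) = 2.3219 bits
- The more "peaked" or concentrated a distribution, the lower its entropy

Entropies:
  H(A) = 1.1693 bits
  H(B) = 2.3219 bits
  H(C) = 2.2607 bits

Ranking: B > C > A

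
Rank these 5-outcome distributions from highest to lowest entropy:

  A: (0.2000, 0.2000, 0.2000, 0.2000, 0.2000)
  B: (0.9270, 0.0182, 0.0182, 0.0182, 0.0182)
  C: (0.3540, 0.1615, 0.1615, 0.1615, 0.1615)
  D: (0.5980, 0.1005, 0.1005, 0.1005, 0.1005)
A > C > D > B

Key insight: Entropy is maximized by uniform distributions and minimized by concentrated distributions.

Entropies:
  H(A) = 2.3219 bits
  H(B) = 0.5230 bits
  H(C) = 2.2296 bits
  H(D) = 1.7761 bits

Ranking: A > C > D > B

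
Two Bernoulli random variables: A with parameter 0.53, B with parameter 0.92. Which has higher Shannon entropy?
A

For binary distributions, entropy is maximized at p=0.5 and decreases as p moves toward 0 or 1.

H(A) = H(0.53) = 0.9974 bits
H(B) = H(0.92) = 0.4022 bits

Distribution A (p=0.53) is closer to uniform (p=0.5), so it has higher entropy.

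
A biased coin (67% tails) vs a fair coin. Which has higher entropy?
Fair coin

The fair coin is uniform (p=0.5), maximizing binary entropy at 1 bit. The biased coin has H(0.67) ≈ 0.915 bits — its outcome is more predictable, so its entropy is lower.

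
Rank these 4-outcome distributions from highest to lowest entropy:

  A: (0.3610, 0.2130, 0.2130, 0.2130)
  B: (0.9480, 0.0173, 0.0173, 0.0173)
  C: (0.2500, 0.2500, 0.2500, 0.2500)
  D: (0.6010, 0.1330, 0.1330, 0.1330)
C > A > D > B

Key insight: Entropy is maximized by uniform distributions and minimized by concentrated distributions.

Entropies:
  H(A) = 1.9563 bits
  H(B) = 0.3773 bits
  H(C) = 2.0000 bits
  H(D) = 1.6028 bits

Ranking: C > A > D > B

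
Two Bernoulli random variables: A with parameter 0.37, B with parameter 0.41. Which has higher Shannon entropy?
B

For binary distributions, entropy is maximized at p=0.5 and decreases as p moves toward 0 or 1.

H(A) = H(0.37) = 0.9507 bits
H(B) = H(0.41) = 0.9765 bits

Distribution B (p=0.41) is closer to uniform (p=0.5), so it has higher entropy.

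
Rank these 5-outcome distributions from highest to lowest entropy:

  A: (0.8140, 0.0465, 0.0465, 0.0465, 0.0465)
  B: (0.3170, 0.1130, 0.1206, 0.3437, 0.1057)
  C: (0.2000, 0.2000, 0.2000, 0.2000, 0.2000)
C > B > A

Key insight: Entropy is maximized by uniform distributions and minimized by concentrated distributions.

- Uniform distributions have maximum entropy log₂(5) = 2.3219 bits
- The more "peaked" or concentrated a distribution, the lower its entropy

Entropies:
  H(A) = 1.0650 bits
  H(B) = 2.1212 bits
  H(C) = 2.3219 bits

Ranking: C > B > A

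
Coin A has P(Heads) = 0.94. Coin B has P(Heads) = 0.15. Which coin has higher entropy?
B

For binary distributions, entropy is maximized at p=0.5 and decreases as p moves toward 0 or 1.

H(A) = H(0.94) = 0.3274 bits
H(B) = H(0.15) = 0.6098 bits

Distribution B (p=0.15) is closer to uniform (p=0.5), so it has higher entropy.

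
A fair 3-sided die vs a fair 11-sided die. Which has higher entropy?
11-sided die

Both are uniform distributions; for uniform over n outcomes, H = log₂(n). H(3-sided) = log₂(3) = 1.585 bits and H(11-sided) = log₂(11) = 3.459 bits. More outcomes in a uniform distribution means higher entropy.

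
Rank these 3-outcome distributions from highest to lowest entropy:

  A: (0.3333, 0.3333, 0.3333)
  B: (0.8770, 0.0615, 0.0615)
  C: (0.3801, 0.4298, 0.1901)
A > C > B

Key insight: Entropy is maximized by uniform distributions and minimized by concentrated distributions.

- Uniform distributions have maximum entropy log₂(3) = 1.5850 bits
- The more "peaked" or concentrated a distribution, the lower its entropy

Entropies:
  H(A) = 1.5850 bits
  H(B) = 0.6609 bits
  H(C) = 1.5093 bits

Ranking: A > C > B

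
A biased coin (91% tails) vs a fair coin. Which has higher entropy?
Fair coin

The fair coin is uniform (p=0.5), maximizing binary entropy at 1 bit. The biased coin has H(0.91) ≈ 0.436 bits — its outcome is more predictable, so its entropy is lower.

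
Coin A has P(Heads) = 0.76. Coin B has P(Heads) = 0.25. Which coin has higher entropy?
B

For binary distributions, entropy is maximized at p=0.5 and decreases as p moves toward 0 or 1.

H(A) = H(0.76) = 0.7950 bits
H(B) = H(0.25) = 0.8113 bits

Distribution B (p=0.25) is closer to uniform (p=0.5), so it has higher entropy.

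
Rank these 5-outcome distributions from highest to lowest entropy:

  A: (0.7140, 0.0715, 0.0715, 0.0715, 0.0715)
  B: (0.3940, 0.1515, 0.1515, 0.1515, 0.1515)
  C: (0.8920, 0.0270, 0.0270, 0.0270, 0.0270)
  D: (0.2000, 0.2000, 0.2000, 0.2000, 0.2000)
D > B > A > C

Key insight: Entropy is maximized by uniform distributions and minimized by concentrated distributions.

Entropies:
  H(A) = 1.4355 bits
  H(B) = 2.1793 bits
  H(C) = 0.7099 bits
  H(D) = 2.3219 bits

Ranking: D > B > A > C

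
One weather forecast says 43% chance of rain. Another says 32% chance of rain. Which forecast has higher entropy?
43% forecast

Treat each forecast as a Bernoulli distribution. Binary entropy is maximized at p=0.5 and falls off symmetrically toward 0 or 1. The 43% forecast is closer to 50%, so it is more uncertain. H(43%) ≈ 0.986 bits, H(32%) ≈ 0.904 bits.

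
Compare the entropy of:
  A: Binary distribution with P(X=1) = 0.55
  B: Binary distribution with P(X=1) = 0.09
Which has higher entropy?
A

For binary distributions, entropy is maximized at p=0.5 and decreases as p moves toward 0 or 1.

H(A) = H(0.55) = 0.9928 bits
H(B) = H(0.09) = 0.4365 bits

Distribution A (p=0.55) is closer to uniform (p=0.5), so it has higher entropy.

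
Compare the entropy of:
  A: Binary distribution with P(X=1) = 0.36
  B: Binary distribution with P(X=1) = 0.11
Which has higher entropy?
A

For binary distributions, entropy is maximized at p=0.5 and decreases as p moves toward 0 or 1.

H(A) = H(0.36) = 0.9427 bits
H(B) = H(0.11) = 0.4999 bits

Distribution A (p=0.36) is closer to uniform (p=0.5), so it has higher entropy.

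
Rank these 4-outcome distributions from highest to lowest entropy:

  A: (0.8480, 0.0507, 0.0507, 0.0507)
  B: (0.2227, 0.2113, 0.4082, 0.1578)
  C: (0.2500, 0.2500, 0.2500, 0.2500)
C > B > A

Key insight: Entropy is maximized by uniform distributions and minimized by concentrated distributions.

- Uniform distributions have maximum entropy log₂(4) = 2.0000 bits
- The more "peaked" or concentrated a distribution, the lower its entropy

Entropies:
  H(A) = 0.8557 bits
  H(B) = 1.9044 bits
  H(C) = 2.0000 bits

Ranking: C > B > A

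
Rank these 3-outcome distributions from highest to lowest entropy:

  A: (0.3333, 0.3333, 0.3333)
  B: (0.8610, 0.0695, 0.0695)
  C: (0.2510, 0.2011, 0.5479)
A > C > B

Key insight: Entropy is maximized by uniform distributions and minimized by concentrated distributions.

- Uniform distributions have maximum entropy log₂(3) = 1.5850 bits
- The more "peaked" or concentrated a distribution, the lower its entropy

Entropies:
  H(A) = 1.5850 bits
  H(B) = 0.7206 bits
  H(C) = 1.4415 bits

Ranking: A > C > B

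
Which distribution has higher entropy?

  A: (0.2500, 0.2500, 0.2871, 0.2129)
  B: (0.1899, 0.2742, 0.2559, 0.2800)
A

Both distributions are close to uniform, making this a harder comparison.

H(A) = 1.9920 bits
H(B) = 1.9844 bits

The distribution closer to uniform has higher entropy.
Answer: A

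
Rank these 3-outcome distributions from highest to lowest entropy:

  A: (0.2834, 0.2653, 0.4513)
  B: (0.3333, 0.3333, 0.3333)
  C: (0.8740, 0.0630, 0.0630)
B > A > C

Key insight: Entropy is maximized by uniform distributions and minimized by concentrated distributions.

- Uniform distributions have maximum entropy log₂(3) = 1.5850 bits
- The more "peaked" or concentrated a distribution, the lower its entropy

Entropies:
  H(A) = 1.5414 bits
  H(B) = 1.5850 bits
  H(C) = 0.6724 bits

Ranking: B > A > C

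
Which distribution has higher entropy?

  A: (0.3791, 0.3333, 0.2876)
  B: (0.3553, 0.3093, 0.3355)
B

Both distributions are close to uniform, making this a harder comparison.

H(A) = 1.5759 bits
H(B) = 1.5827 bits

The distribution closer to uniform has higher entropy.
Answer: B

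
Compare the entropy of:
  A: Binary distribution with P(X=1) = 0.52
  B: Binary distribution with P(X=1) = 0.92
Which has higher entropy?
A

For binary distributions, entropy is maximized at p=0.5 and decreases as p moves toward 0 or 1.

H(A) = H(0.52) = 0.9988 bits
H(B) = H(0.92) = 0.4022 bits

Distribution A (p=0.52) is closer to uniform (p=0.5), so it has higher entropy.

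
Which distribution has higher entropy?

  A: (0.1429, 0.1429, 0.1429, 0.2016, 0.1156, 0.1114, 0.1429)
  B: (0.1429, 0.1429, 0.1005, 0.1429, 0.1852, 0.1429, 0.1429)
B

Both distributions are close to uniform, making this a harder comparison.

H(A) = 2.7825 bits
H(B) = 2.7890 bits

The distribution closer to uniform has higher entropy.
Answer: B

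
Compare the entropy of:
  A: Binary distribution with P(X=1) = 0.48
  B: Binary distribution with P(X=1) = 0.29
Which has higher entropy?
A

For binary distributions, entropy is maximized at p=0.5 and decreases as p moves toward 0 or 1.

H(A) = H(0.48) = 0.9988 bits
H(B) = H(0.29) = 0.8687 bits

Distribution A (p=0.48) is closer to uniform (p=0.5), so it has higher entropy.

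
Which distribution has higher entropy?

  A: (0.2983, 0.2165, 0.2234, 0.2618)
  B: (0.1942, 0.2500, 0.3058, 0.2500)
A

Both distributions are close to uniform, making this a harder comparison.

H(A) = 1.9878 bits
H(B) = 1.9819 bits

The distribution closer to uniform has higher entropy.
Answer: A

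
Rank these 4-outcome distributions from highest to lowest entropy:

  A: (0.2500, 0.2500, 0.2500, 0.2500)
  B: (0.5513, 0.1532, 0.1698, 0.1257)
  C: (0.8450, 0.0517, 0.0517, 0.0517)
A > B > C

Key insight: Entropy is maximized by uniform distributions and minimized by concentrated distributions.

- Uniform distributions have maximum entropy log₂(4) = 2.0000 bits
- The more "peaked" or concentrated a distribution, the lower its entropy

Entropies:
  H(A) = 2.0000 bits
  H(B) = 1.6986 bits
  H(C) = 0.8679 bits

Ranking: A > B > C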